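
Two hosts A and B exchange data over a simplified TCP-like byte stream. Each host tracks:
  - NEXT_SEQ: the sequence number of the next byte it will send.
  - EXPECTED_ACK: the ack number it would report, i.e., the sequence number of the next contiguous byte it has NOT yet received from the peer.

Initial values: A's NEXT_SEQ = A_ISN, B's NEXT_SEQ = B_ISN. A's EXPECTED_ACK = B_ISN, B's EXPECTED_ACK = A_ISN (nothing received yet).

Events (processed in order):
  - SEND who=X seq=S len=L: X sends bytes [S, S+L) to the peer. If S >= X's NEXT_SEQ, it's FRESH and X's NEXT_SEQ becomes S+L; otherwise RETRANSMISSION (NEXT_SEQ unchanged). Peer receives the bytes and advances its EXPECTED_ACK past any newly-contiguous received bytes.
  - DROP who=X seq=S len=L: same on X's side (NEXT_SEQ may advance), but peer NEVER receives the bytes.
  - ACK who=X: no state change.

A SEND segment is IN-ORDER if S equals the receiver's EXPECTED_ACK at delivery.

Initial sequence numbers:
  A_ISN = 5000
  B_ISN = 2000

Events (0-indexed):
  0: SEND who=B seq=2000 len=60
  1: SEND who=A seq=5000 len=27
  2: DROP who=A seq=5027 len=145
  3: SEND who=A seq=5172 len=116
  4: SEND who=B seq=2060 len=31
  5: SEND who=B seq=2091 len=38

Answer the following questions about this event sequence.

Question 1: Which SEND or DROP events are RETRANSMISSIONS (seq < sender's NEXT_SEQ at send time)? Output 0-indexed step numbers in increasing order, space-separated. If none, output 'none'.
Answer: none

Derivation:
Step 0: SEND seq=2000 -> fresh
Step 1: SEND seq=5000 -> fresh
Step 2: DROP seq=5027 -> fresh
Step 3: SEND seq=5172 -> fresh
Step 4: SEND seq=2060 -> fresh
Step 5: SEND seq=2091 -> fresh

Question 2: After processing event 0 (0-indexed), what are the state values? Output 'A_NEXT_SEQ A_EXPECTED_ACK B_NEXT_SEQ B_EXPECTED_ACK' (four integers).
After event 0: A_seq=5000 A_ack=2060 B_seq=2060 B_ack=5000

5000 2060 2060 5000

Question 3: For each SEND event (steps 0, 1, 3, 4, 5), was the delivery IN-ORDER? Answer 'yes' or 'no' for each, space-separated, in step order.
Answer: yes yes no yes yes

Derivation:
Step 0: SEND seq=2000 -> in-order
Step 1: SEND seq=5000 -> in-order
Step 3: SEND seq=5172 -> out-of-order
Step 4: SEND seq=2060 -> in-order
Step 5: SEND seq=2091 -> in-order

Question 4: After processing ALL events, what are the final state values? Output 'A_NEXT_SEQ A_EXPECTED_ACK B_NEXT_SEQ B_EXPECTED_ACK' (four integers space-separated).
Answer: 5288 2129 2129 5027

Derivation:
After event 0: A_seq=5000 A_ack=2060 B_seq=2060 B_ack=5000
After event 1: A_seq=5027 A_ack=2060 B_seq=2060 B_ack=5027
After event 2: A_seq=5172 A_ack=2060 B_seq=2060 B_ack=5027
After event 3: A_seq=5288 A_ack=2060 B_seq=2060 B_ack=5027
After event 4: A_seq=5288 A_ack=2091 B_seq=2091 B_ack=5027
After event 5: A_seq=5288 A_ack=2129 B_seq=2129 B_ack=5027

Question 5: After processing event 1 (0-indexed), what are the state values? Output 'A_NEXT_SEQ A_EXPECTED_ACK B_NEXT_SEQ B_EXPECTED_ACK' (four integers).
After event 0: A_seq=5000 A_ack=2060 B_seq=2060 B_ack=5000
After event 1: A_seq=5027 A_ack=2060 B_seq=2060 B_ack=5027

5027 2060 2060 5027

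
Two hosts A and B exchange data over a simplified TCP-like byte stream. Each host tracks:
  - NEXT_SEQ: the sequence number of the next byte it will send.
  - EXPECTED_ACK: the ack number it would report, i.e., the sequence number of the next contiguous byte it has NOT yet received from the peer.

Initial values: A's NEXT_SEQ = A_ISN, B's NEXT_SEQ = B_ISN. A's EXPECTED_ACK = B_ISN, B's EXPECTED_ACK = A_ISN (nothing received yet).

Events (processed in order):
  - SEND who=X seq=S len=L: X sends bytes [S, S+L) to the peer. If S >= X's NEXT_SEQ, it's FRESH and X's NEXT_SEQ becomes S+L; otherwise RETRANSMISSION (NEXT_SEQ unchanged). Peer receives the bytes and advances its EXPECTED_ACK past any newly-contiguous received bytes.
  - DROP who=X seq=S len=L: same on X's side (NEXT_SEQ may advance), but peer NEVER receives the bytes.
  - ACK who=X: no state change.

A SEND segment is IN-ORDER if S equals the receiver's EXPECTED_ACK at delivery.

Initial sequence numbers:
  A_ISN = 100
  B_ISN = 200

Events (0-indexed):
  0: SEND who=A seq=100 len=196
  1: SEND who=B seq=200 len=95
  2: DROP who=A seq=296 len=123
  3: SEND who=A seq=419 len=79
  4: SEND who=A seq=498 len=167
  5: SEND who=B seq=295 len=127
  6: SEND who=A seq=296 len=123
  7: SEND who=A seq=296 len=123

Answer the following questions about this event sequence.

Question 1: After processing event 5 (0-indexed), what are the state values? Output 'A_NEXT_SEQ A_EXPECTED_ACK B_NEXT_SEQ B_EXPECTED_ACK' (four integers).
After event 0: A_seq=296 A_ack=200 B_seq=200 B_ack=296
After event 1: A_seq=296 A_ack=295 B_seq=295 B_ack=296
After event 2: A_seq=419 A_ack=295 B_seq=295 B_ack=296
After event 3: A_seq=498 A_ack=295 B_seq=295 B_ack=296
After event 4: A_seq=665 A_ack=295 B_seq=295 B_ack=296
After event 5: A_seq=665 A_ack=422 B_seq=422 B_ack=296

665 422 422 296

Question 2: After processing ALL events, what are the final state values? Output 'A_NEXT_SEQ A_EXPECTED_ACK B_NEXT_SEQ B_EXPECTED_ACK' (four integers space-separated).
After event 0: A_seq=296 A_ack=200 B_seq=200 B_ack=296
After event 1: A_seq=296 A_ack=295 B_seq=295 B_ack=296
After event 2: A_seq=419 A_ack=295 B_seq=295 B_ack=296
After event 3: A_seq=498 A_ack=295 B_seq=295 B_ack=296
After event 4: A_seq=665 A_ack=295 B_seq=295 B_ack=296
After event 5: A_seq=665 A_ack=422 B_seq=422 B_ack=296
After event 6: A_seq=665 A_ack=422 B_seq=422 B_ack=665
After event 7: A_seq=665 A_ack=422 B_seq=422 B_ack=665

Answer: 665 422 422 665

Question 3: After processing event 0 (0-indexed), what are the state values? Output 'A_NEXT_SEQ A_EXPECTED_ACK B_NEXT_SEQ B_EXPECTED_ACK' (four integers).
After event 0: A_seq=296 A_ack=200 B_seq=200 B_ack=296

296 200 200 296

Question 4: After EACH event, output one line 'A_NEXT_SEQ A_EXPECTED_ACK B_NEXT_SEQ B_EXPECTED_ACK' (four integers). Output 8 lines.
296 200 200 296
296 295 295 296
419 295 295 296
498 295 295 296
665 295 295 296
665 422 422 296
665 422 422 665
665 422 422 665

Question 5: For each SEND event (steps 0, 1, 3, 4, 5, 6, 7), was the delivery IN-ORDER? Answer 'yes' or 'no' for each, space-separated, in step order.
Step 0: SEND seq=100 -> in-order
Step 1: SEND seq=200 -> in-order
Step 3: SEND seq=419 -> out-of-order
Step 4: SEND seq=498 -> out-of-order
Step 5: SEND seq=295 -> in-order
Step 6: SEND seq=296 -> in-order
Step 7: SEND seq=296 -> out-of-order

Answer: yes yes no no yes yes no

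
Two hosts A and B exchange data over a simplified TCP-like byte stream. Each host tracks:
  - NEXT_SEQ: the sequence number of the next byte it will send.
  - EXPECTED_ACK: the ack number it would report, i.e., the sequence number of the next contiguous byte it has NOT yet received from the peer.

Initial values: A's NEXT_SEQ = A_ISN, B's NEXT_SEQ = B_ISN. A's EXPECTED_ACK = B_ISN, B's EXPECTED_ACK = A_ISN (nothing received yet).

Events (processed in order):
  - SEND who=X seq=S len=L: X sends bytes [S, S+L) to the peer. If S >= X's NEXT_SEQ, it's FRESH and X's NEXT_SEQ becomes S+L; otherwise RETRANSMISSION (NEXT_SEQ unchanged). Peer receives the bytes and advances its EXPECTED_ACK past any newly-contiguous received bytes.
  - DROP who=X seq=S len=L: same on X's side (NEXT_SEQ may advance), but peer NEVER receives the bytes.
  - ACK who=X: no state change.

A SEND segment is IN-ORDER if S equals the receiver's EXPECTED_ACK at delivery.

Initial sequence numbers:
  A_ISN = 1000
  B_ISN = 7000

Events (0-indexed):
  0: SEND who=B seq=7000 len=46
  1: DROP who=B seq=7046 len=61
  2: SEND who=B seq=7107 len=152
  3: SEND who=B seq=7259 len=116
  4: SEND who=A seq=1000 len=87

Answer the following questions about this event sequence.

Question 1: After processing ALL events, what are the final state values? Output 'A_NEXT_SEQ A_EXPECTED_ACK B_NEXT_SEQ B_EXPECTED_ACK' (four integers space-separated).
Answer: 1087 7046 7375 1087

Derivation:
After event 0: A_seq=1000 A_ack=7046 B_seq=7046 B_ack=1000
After event 1: A_seq=1000 A_ack=7046 B_seq=7107 B_ack=1000
After event 2: A_seq=1000 A_ack=7046 B_seq=7259 B_ack=1000
After event 3: A_seq=1000 A_ack=7046 B_seq=7375 B_ack=1000
After event 4: A_seq=1087 A_ack=7046 B_seq=7375 B_ack=1087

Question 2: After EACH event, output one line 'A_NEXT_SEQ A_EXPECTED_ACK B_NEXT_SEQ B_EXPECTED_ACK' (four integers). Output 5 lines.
1000 7046 7046 1000
1000 7046 7107 1000
1000 7046 7259 1000
1000 7046 7375 1000
1087 7046 7375 1087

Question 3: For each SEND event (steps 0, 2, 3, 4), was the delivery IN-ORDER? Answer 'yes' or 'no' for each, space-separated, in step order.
Answer: yes no no yes

Derivation:
Step 0: SEND seq=7000 -> in-order
Step 2: SEND seq=7107 -> out-of-order
Step 3: SEND seq=7259 -> out-of-order
Step 4: SEND seq=1000 -> in-order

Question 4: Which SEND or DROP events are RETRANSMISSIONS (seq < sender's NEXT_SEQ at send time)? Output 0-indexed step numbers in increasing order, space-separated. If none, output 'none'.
Answer: none

Derivation:
Step 0: SEND seq=7000 -> fresh
Step 1: DROP seq=7046 -> fresh
Step 2: SEND seq=7107 -> fresh
Step 3: SEND seq=7259 -> fresh
Step 4: SEND seq=1000 -> fresh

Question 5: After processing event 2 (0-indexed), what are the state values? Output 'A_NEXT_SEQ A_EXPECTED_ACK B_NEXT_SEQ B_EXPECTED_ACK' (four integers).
After event 0: A_seq=1000 A_ack=7046 B_seq=7046 B_ack=1000
After event 1: A_seq=1000 A_ack=7046 B_seq=7107 B_ack=1000
After event 2: A_seq=1000 A_ack=7046 B_seq=7259 B_ack=1000

1000 7046 7259 1000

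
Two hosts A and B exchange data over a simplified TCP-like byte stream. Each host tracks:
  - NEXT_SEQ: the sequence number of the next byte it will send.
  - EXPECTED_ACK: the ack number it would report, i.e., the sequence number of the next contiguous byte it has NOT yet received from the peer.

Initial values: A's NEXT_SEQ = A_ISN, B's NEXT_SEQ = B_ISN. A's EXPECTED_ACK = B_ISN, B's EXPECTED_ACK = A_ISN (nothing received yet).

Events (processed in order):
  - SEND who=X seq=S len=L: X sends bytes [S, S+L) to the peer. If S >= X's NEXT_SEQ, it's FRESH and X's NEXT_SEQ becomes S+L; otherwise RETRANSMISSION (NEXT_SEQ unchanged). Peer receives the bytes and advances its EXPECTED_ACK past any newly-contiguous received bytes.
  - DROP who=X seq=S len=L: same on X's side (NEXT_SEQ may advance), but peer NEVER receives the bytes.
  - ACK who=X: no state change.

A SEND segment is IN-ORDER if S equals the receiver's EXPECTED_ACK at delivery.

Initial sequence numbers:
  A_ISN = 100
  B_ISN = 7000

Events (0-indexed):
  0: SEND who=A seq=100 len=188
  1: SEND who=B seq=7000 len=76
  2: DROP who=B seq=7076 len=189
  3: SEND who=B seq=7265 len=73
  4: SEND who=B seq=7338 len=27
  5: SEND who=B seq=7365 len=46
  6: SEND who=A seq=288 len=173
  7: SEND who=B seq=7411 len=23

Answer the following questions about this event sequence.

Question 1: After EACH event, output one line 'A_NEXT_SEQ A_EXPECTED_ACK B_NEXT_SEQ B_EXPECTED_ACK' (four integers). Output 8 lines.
288 7000 7000 288
288 7076 7076 288
288 7076 7265 288
288 7076 7338 288
288 7076 7365 288
288 7076 7411 288
461 7076 7411 461
461 7076 7434 461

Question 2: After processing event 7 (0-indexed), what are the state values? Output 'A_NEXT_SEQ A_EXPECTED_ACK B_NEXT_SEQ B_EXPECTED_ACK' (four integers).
After event 0: A_seq=288 A_ack=7000 B_seq=7000 B_ack=288
After event 1: A_seq=288 A_ack=7076 B_seq=7076 B_ack=288
After event 2: A_seq=288 A_ack=7076 B_seq=7265 B_ack=288
After event 3: A_seq=288 A_ack=7076 B_seq=7338 B_ack=288
After event 4: A_seq=288 A_ack=7076 B_seq=7365 B_ack=288
After event 5: A_seq=288 A_ack=7076 B_seq=7411 B_ack=288
After event 6: A_seq=461 A_ack=7076 B_seq=7411 B_ack=461
After event 7: A_seq=461 A_ack=7076 B_seq=7434 B_ack=461

461 7076 7434 461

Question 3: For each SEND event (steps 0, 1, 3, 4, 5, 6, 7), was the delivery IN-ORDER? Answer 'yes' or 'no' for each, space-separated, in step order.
Step 0: SEND seq=100 -> in-order
Step 1: SEND seq=7000 -> in-order
Step 3: SEND seq=7265 -> out-of-order
Step 4: SEND seq=7338 -> out-of-order
Step 5: SEND seq=7365 -> out-of-order
Step 6: SEND seq=288 -> in-order
Step 7: SEND seq=7411 -> out-of-order

Answer: yes yes no no no yes no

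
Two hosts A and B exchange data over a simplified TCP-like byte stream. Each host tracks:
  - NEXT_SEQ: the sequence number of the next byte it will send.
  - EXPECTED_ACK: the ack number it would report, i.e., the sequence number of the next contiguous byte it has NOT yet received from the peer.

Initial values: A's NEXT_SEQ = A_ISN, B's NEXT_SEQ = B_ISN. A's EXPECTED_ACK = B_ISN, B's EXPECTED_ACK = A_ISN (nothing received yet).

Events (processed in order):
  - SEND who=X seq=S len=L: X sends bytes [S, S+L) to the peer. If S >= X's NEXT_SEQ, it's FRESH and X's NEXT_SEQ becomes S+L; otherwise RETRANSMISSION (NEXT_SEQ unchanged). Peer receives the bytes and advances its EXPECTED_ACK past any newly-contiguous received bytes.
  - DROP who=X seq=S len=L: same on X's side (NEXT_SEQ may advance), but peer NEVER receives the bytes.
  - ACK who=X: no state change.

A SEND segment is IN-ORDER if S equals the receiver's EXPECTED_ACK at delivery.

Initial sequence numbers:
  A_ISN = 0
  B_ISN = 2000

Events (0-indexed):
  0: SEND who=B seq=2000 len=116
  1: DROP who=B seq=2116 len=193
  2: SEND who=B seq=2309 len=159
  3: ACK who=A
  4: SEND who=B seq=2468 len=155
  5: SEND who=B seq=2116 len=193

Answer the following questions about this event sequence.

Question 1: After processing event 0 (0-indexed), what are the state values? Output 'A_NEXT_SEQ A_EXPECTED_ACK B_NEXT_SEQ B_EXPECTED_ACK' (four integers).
After event 0: A_seq=0 A_ack=2116 B_seq=2116 B_ack=0

0 2116 2116 0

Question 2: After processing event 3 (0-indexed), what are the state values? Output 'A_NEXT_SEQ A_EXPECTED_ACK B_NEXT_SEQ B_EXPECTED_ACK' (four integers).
After event 0: A_seq=0 A_ack=2116 B_seq=2116 B_ack=0
After event 1: A_seq=0 A_ack=2116 B_seq=2309 B_ack=0
After event 2: A_seq=0 A_ack=2116 B_seq=2468 B_ack=0
After event 3: A_seq=0 A_ack=2116 B_seq=2468 B_ack=0

0 2116 2468 0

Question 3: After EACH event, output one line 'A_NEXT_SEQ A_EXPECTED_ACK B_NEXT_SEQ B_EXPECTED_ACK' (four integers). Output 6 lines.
0 2116 2116 0
0 2116 2309 0
0 2116 2468 0
0 2116 2468 0
0 2116 2623 0
0 2623 2623 0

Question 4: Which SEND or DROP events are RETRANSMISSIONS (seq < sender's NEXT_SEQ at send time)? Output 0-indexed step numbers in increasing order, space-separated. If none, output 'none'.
Step 0: SEND seq=2000 -> fresh
Step 1: DROP seq=2116 -> fresh
Step 2: SEND seq=2309 -> fresh
Step 4: SEND seq=2468 -> fresh
Step 5: SEND seq=2116 -> retransmit

Answer: 5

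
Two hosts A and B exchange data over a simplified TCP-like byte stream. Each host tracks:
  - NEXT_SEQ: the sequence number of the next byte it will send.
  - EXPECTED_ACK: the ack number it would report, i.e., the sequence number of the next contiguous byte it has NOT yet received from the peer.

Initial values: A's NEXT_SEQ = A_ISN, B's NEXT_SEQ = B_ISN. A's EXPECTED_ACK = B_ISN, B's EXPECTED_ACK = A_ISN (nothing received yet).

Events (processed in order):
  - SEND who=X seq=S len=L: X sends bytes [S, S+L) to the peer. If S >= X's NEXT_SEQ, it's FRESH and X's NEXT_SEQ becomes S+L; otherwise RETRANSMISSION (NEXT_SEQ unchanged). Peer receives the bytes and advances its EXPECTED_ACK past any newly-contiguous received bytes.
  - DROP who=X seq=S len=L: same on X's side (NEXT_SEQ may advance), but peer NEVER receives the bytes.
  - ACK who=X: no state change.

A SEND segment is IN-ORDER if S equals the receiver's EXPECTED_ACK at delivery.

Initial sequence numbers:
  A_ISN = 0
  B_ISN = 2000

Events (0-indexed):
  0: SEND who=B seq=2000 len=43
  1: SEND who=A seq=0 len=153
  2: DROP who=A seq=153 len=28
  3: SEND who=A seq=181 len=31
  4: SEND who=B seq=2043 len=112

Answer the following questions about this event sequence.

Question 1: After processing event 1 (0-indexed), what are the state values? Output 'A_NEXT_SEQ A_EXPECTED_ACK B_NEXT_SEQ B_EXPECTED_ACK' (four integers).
After event 0: A_seq=0 A_ack=2043 B_seq=2043 B_ack=0
After event 1: A_seq=153 A_ack=2043 B_seq=2043 B_ack=153

153 2043 2043 153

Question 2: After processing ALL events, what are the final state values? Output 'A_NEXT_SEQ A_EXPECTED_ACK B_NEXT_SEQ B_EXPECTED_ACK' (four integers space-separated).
After event 0: A_seq=0 A_ack=2043 B_seq=2043 B_ack=0
After event 1: A_seq=153 A_ack=2043 B_seq=2043 B_ack=153
After event 2: A_seq=181 A_ack=2043 B_seq=2043 B_ack=153
After event 3: A_seq=212 A_ack=2043 B_seq=2043 B_ack=153
After event 4: A_seq=212 A_ack=2155 B_seq=2155 B_ack=153

Answer: 212 2155 2155 153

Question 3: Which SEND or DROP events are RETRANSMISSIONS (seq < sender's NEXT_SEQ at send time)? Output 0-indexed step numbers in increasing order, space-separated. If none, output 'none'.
Answer: none

Derivation:
Step 0: SEND seq=2000 -> fresh
Step 1: SEND seq=0 -> fresh
Step 2: DROP seq=153 -> fresh
Step 3: SEND seq=181 -> fresh
Step 4: SEND seq=2043 -> fresh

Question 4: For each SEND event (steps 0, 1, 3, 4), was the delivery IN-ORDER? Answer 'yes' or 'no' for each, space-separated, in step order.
Answer: yes yes no yes

Derivation:
Step 0: SEND seq=2000 -> in-order
Step 1: SEND seq=0 -> in-order
Step 3: SEND seq=181 -> out-of-order
Step 4: SEND seq=2043 -> in-order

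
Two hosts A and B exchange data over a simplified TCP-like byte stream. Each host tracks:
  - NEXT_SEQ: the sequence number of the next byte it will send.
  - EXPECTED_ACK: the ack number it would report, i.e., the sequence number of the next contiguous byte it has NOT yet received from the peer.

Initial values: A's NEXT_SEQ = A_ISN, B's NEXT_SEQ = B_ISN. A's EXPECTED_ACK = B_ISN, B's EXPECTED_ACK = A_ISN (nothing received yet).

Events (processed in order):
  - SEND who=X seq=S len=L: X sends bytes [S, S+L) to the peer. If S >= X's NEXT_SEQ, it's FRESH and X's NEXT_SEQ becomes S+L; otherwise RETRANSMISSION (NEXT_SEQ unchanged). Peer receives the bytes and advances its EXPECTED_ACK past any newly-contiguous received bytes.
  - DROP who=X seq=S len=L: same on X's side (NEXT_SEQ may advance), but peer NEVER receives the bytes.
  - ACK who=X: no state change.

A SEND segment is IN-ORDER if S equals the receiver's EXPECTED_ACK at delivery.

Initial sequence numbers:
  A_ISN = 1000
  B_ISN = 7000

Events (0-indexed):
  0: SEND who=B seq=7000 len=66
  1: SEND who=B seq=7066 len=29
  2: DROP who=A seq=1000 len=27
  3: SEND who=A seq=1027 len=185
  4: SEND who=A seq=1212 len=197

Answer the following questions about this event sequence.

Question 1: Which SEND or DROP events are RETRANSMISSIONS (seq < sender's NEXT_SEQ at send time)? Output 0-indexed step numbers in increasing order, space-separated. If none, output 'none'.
Step 0: SEND seq=7000 -> fresh
Step 1: SEND seq=7066 -> fresh
Step 2: DROP seq=1000 -> fresh
Step 3: SEND seq=1027 -> fresh
Step 4: SEND seq=1212 -> fresh

Answer: none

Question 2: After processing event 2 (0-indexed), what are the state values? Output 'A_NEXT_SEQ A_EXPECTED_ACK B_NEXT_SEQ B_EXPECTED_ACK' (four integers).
After event 0: A_seq=1000 A_ack=7066 B_seq=7066 B_ack=1000
After event 1: A_seq=1000 A_ack=7095 B_seq=7095 B_ack=1000
After event 2: A_seq=1027 A_ack=7095 B_seq=7095 B_ack=1000

1027 7095 7095 1000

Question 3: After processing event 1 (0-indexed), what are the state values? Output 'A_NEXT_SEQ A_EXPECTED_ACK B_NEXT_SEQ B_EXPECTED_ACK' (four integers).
After event 0: A_seq=1000 A_ack=7066 B_seq=7066 B_ack=1000
After event 1: A_seq=1000 A_ack=7095 B_seq=7095 B_ack=1000

1000 7095 7095 1000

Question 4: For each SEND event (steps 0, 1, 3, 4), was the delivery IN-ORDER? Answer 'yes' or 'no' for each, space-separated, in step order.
Step 0: SEND seq=7000 -> in-order
Step 1: SEND seq=7066 -> in-order
Step 3: SEND seq=1027 -> out-of-order
Step 4: SEND seq=1212 -> out-of-order

Answer: yes yes no no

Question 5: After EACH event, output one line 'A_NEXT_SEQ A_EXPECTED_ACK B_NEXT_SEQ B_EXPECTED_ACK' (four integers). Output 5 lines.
1000 7066 7066 1000
1000 7095 7095 1000
1027 7095 7095 1000
1212 7095 7095 1000
1409 7095 7095 1000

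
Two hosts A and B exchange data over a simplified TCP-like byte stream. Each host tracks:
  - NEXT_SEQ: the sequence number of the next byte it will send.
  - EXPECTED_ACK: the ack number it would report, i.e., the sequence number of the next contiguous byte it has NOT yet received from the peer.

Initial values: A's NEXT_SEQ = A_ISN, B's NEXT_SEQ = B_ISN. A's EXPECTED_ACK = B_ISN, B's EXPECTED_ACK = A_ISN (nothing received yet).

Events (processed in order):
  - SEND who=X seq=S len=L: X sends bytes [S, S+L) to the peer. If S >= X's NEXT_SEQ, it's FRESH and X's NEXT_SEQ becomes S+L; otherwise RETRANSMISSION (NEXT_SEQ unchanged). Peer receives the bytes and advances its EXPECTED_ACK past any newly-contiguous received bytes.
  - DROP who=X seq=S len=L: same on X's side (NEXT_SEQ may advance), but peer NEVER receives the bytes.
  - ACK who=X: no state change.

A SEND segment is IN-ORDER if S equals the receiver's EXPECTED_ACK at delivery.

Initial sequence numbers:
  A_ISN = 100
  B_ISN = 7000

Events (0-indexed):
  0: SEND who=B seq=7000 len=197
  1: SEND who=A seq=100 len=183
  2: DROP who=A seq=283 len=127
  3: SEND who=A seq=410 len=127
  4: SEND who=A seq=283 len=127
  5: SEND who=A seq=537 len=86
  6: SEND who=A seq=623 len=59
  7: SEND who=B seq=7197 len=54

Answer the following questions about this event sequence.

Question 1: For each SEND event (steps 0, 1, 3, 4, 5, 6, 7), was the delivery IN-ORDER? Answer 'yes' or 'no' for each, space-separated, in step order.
Answer: yes yes no yes yes yes yes

Derivation:
Step 0: SEND seq=7000 -> in-order
Step 1: SEND seq=100 -> in-order
Step 3: SEND seq=410 -> out-of-order
Step 4: SEND seq=283 -> in-order
Step 5: SEND seq=537 -> in-order
Step 6: SEND seq=623 -> in-order
Step 7: SEND seq=7197 -> in-order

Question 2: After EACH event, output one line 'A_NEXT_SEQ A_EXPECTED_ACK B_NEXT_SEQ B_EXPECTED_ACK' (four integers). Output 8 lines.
100 7197 7197 100
283 7197 7197 283
410 7197 7197 283
537 7197 7197 283
537 7197 7197 537
623 7197 7197 623
682 7197 7197 682
682 7251 7251 682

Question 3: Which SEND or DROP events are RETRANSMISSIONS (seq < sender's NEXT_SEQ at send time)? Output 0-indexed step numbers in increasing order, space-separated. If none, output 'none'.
Answer: 4

Derivation:
Step 0: SEND seq=7000 -> fresh
Step 1: SEND seq=100 -> fresh
Step 2: DROP seq=283 -> fresh
Step 3: SEND seq=410 -> fresh
Step 4: SEND seq=283 -> retransmit
Step 5: SEND seq=537 -> fresh
Step 6: SEND seq=623 -> fresh
Step 7: SEND seq=7197 -> fresh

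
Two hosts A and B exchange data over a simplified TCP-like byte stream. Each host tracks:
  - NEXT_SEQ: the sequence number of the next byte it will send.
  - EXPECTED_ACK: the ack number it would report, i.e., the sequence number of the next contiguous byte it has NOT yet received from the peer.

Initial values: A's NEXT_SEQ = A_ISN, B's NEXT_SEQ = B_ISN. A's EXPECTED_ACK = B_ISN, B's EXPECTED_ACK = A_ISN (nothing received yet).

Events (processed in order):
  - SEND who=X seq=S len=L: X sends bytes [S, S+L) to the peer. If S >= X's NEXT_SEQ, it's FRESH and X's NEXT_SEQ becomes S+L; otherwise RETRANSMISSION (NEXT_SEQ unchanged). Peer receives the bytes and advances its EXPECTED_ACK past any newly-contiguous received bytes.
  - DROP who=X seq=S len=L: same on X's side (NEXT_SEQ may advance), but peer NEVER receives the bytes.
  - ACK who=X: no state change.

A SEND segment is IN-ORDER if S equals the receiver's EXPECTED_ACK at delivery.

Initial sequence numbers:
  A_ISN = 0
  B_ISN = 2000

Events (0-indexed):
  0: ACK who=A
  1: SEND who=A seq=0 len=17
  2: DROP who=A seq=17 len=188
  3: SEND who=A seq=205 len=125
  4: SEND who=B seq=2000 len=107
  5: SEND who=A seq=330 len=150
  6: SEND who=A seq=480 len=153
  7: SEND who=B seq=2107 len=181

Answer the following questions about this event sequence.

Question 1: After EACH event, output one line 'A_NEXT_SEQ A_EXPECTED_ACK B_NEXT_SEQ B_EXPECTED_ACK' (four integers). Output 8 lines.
0 2000 2000 0
17 2000 2000 17
205 2000 2000 17
330 2000 2000 17
330 2107 2107 17
480 2107 2107 17
633 2107 2107 17
633 2288 2288 17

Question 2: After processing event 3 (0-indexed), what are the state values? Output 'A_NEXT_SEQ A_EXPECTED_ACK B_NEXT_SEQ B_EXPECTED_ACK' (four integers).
After event 0: A_seq=0 A_ack=2000 B_seq=2000 B_ack=0
After event 1: A_seq=17 A_ack=2000 B_seq=2000 B_ack=17
After event 2: A_seq=205 A_ack=2000 B_seq=2000 B_ack=17
After event 3: A_seq=330 A_ack=2000 B_seq=2000 B_ack=17

330 2000 2000 17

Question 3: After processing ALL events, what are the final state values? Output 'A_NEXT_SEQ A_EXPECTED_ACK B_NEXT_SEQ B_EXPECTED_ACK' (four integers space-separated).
After event 0: A_seq=0 A_ack=2000 B_seq=2000 B_ack=0
After event 1: A_seq=17 A_ack=2000 B_seq=2000 B_ack=17
After event 2: A_seq=205 A_ack=2000 B_seq=2000 B_ack=17
After event 3: A_seq=330 A_ack=2000 B_seq=2000 B_ack=17
After event 4: A_seq=330 A_ack=2107 B_seq=2107 B_ack=17
After event 5: A_seq=480 A_ack=2107 B_seq=2107 B_ack=17
After event 6: A_seq=633 A_ack=2107 B_seq=2107 B_ack=17
After event 7: A_seq=633 A_ack=2288 B_seq=2288 B_ack=17

Answer: 633 2288 2288 17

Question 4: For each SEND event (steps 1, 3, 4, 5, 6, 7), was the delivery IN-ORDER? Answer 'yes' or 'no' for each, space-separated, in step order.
Answer: yes no yes no no yes

Derivation:
Step 1: SEND seq=0 -> in-order
Step 3: SEND seq=205 -> out-of-order
Step 4: SEND seq=2000 -> in-order
Step 5: SEND seq=330 -> out-of-order
Step 6: SEND seq=480 -> out-of-order
Step 7: SEND seq=2107 -> in-order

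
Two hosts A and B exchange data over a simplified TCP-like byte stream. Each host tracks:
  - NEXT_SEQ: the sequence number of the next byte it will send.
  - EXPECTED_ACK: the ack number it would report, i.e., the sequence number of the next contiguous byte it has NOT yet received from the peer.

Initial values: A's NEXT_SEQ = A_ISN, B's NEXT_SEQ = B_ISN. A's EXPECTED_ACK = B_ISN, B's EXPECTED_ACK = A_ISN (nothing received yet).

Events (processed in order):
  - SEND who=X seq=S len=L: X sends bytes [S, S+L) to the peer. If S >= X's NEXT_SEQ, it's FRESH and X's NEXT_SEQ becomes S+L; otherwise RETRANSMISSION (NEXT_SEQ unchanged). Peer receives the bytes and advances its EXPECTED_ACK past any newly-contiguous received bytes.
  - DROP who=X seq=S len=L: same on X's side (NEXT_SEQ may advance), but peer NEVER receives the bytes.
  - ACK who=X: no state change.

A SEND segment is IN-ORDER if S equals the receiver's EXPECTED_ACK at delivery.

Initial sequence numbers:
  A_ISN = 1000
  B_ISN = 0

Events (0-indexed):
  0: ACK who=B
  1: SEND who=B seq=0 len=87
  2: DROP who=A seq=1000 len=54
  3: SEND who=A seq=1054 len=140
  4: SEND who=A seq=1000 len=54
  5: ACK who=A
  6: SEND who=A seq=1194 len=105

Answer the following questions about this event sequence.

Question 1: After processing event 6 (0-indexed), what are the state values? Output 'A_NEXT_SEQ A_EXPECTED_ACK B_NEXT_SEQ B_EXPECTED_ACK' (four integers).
After event 0: A_seq=1000 A_ack=0 B_seq=0 B_ack=1000
After event 1: A_seq=1000 A_ack=87 B_seq=87 B_ack=1000
After event 2: A_seq=1054 A_ack=87 B_seq=87 B_ack=1000
After event 3: A_seq=1194 A_ack=87 B_seq=87 B_ack=1000
After event 4: A_seq=1194 A_ack=87 B_seq=87 B_ack=1194
After event 5: A_seq=1194 A_ack=87 B_seq=87 B_ack=1194
After event 6: A_seq=1299 A_ack=87 B_seq=87 B_ack=1299

1299 87 87 1299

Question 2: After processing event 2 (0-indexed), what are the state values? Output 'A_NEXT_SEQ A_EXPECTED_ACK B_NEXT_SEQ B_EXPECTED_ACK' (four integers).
After event 0: A_seq=1000 A_ack=0 B_seq=0 B_ack=1000
After event 1: A_seq=1000 A_ack=87 B_seq=87 B_ack=1000
After event 2: A_seq=1054 A_ack=87 B_seq=87 B_ack=1000

1054 87 87 1000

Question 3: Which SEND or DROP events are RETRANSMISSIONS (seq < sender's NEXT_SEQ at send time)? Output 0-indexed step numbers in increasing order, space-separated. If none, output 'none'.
Step 1: SEND seq=0 -> fresh
Step 2: DROP seq=1000 -> fresh
Step 3: SEND seq=1054 -> fresh
Step 4: SEND seq=1000 -> retransmit
Step 6: SEND seq=1194 -> fresh

Answer: 4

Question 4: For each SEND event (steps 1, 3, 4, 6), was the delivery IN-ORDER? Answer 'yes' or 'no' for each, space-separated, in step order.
Answer: yes no yes yes

Derivation:
Step 1: SEND seq=0 -> in-order
Step 3: SEND seq=1054 -> out-of-order
Step 4: SEND seq=1000 -> in-order
Step 6: SEND seq=1194 -> in-order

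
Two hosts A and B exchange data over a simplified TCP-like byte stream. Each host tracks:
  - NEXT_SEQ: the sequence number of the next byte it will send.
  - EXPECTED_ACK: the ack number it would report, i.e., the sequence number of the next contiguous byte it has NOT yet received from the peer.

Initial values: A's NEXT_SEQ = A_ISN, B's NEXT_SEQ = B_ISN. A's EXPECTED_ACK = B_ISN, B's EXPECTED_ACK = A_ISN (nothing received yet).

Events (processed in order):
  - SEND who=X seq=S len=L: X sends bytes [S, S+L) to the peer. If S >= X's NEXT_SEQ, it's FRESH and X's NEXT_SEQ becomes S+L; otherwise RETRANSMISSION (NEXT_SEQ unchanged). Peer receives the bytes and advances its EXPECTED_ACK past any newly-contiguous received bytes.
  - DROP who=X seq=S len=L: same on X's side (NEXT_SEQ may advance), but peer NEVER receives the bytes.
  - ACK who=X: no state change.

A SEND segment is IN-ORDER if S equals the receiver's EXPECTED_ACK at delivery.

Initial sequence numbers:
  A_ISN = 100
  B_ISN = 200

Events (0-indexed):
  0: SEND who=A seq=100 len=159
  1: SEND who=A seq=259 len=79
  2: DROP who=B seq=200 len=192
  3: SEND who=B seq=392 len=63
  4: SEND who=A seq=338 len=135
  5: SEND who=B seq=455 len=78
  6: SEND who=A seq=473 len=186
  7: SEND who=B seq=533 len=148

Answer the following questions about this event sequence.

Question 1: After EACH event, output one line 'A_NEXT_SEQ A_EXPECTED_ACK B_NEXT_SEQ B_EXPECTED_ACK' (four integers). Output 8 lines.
259 200 200 259
338 200 200 338
338 200 392 338
338 200 455 338
473 200 455 473
473 200 533 473
659 200 533 659
659 200 681 659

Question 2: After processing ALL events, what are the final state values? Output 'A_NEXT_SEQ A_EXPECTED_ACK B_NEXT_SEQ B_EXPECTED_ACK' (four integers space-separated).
Answer: 659 200 681 659

Derivation:
After event 0: A_seq=259 A_ack=200 B_seq=200 B_ack=259
After event 1: A_seq=338 A_ack=200 B_seq=200 B_ack=338
After event 2: A_seq=338 A_ack=200 B_seq=392 B_ack=338
After event 3: A_seq=338 A_ack=200 B_seq=455 B_ack=338
After event 4: A_seq=473 A_ack=200 B_seq=455 B_ack=473
After event 5: A_seq=473 A_ack=200 B_seq=533 B_ack=473
After event 6: A_seq=659 A_ack=200 B_seq=533 B_ack=659
After event 7: A_seq=659 A_ack=200 B_seq=681 B_ack=659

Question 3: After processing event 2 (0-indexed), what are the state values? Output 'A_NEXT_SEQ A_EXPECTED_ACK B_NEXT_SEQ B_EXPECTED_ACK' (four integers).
After event 0: A_seq=259 A_ack=200 B_seq=200 B_ack=259
After event 1: A_seq=338 A_ack=200 B_seq=200 B_ack=338
After event 2: A_seq=338 A_ack=200 B_seq=392 B_ack=338

338 200 392 338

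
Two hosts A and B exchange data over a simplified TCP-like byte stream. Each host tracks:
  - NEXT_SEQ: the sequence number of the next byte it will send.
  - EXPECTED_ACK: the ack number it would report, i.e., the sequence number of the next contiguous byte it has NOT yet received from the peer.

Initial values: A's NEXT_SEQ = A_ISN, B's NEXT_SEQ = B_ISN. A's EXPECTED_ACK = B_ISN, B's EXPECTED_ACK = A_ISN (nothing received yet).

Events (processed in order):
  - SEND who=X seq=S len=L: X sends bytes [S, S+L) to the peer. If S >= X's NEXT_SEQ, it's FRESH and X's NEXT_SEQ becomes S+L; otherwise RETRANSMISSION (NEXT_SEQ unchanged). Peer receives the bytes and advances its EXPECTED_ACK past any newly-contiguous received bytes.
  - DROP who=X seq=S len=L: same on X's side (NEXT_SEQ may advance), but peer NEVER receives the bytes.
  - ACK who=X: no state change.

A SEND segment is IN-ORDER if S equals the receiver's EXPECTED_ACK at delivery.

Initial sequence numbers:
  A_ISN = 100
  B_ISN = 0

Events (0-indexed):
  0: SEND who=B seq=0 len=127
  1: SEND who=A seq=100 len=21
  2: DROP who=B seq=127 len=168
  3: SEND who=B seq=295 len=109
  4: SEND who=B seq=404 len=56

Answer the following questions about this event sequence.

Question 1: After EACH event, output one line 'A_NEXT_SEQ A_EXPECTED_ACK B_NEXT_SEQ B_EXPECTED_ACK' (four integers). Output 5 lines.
100 127 127 100
121 127 127 121
121 127 295 121
121 127 404 121
121 127 460 121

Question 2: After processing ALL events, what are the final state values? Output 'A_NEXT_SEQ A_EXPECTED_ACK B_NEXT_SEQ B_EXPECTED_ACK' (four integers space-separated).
After event 0: A_seq=100 A_ack=127 B_seq=127 B_ack=100
After event 1: A_seq=121 A_ack=127 B_seq=127 B_ack=121
After event 2: A_seq=121 A_ack=127 B_seq=295 B_ack=121
After event 3: A_seq=121 A_ack=127 B_seq=404 B_ack=121
After event 4: A_seq=121 A_ack=127 B_seq=460 B_ack=121

Answer: 121 127 460 121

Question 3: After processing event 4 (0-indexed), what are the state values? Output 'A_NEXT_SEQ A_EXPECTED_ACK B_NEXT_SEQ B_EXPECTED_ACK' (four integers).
After event 0: A_seq=100 A_ack=127 B_seq=127 B_ack=100
After event 1: A_seq=121 A_ack=127 B_seq=127 B_ack=121
After event 2: A_seq=121 A_ack=127 B_seq=295 B_ack=121
After event 3: A_seq=121 A_ack=127 B_seq=404 B_ack=121
After event 4: A_seq=121 A_ack=127 B_seq=460 B_ack=121

121 127 460 121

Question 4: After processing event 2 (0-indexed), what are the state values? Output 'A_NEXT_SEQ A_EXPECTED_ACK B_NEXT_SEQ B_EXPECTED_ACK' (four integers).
After event 0: A_seq=100 A_ack=127 B_seq=127 B_ack=100
After event 1: A_seq=121 A_ack=127 B_seq=127 B_ack=121
After event 2: A_seq=121 A_ack=127 B_seq=295 B_ack=121

121 127 295 121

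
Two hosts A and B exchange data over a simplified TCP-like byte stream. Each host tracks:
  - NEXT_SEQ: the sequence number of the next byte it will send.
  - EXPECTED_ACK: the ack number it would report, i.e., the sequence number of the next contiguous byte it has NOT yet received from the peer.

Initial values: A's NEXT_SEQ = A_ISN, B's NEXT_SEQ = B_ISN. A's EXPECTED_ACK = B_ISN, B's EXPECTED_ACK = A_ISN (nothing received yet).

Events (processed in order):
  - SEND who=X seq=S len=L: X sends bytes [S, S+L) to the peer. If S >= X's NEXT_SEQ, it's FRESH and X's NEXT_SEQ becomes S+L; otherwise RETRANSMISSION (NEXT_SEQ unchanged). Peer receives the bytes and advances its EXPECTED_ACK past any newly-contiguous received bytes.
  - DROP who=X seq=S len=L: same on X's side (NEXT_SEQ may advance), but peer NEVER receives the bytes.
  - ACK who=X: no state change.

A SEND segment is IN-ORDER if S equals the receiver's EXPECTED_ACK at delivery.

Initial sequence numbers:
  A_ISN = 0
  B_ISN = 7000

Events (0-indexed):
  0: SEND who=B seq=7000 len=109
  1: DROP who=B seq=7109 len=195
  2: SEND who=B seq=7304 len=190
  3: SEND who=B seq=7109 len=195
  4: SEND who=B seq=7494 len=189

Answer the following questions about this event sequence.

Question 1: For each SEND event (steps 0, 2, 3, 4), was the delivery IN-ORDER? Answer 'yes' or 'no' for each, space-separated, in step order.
Answer: yes no yes yes

Derivation:
Step 0: SEND seq=7000 -> in-order
Step 2: SEND seq=7304 -> out-of-order
Step 3: SEND seq=7109 -> in-order
Step 4: SEND seq=7494 -> in-order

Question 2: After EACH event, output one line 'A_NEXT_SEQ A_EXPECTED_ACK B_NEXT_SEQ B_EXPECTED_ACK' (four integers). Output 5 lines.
0 7109 7109 0
0 7109 7304 0
0 7109 7494 0
0 7494 7494 0
0 7683 7683 0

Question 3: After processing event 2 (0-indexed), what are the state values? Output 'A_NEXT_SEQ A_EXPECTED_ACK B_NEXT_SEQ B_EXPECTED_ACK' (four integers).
After event 0: A_seq=0 A_ack=7109 B_seq=7109 B_ack=0
After event 1: A_seq=0 A_ack=7109 B_seq=7304 B_ack=0
After event 2: A_seq=0 A_ack=7109 B_seq=7494 B_ack=0

0 7109 7494 0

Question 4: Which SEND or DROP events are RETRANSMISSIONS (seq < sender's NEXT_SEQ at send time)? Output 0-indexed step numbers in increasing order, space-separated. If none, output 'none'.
Answer: 3

Derivation:
Step 0: SEND seq=7000 -> fresh
Step 1: DROP seq=7109 -> fresh
Step 2: SEND seq=7304 -> fresh
Step 3: SEND seq=7109 -> retransmit
Step 4: SEND seq=7494 -> fresh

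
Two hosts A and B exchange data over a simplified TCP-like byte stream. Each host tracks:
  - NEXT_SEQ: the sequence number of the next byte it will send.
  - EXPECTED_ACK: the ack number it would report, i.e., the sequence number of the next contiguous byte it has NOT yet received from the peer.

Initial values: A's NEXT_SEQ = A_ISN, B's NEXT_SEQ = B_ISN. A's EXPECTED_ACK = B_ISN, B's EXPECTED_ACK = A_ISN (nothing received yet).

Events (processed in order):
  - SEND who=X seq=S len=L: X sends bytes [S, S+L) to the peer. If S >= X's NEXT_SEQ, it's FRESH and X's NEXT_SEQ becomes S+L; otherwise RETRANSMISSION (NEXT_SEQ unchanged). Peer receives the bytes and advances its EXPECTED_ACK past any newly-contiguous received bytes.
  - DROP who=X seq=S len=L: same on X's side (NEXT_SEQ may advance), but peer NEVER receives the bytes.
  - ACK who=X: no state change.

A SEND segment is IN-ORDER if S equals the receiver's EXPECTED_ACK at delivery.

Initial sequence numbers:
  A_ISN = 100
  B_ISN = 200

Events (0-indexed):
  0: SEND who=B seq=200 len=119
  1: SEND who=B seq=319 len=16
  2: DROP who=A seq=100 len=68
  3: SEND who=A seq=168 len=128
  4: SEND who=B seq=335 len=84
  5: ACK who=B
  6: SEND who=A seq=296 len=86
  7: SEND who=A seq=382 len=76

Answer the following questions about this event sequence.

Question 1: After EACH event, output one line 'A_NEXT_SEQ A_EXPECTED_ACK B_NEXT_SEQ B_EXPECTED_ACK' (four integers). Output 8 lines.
100 319 319 100
100 335 335 100
168 335 335 100
296 335 335 100
296 419 419 100
296 419 419 100
382 419 419 100
458 419 419 100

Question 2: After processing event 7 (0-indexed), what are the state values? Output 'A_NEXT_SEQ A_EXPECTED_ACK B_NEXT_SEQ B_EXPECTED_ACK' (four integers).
After event 0: A_seq=100 A_ack=319 B_seq=319 B_ack=100
After event 1: A_seq=100 A_ack=335 B_seq=335 B_ack=100
After event 2: A_seq=168 A_ack=335 B_seq=335 B_ack=100
After event 3: A_seq=296 A_ack=335 B_seq=335 B_ack=100
After event 4: A_seq=296 A_ack=419 B_seq=419 B_ack=100
After event 5: A_seq=296 A_ack=419 B_seq=419 B_ack=100
After event 6: A_seq=382 A_ack=419 B_seq=419 B_ack=100
After event 7: A_seq=458 A_ack=419 B_seq=419 B_ack=100

458 419 419 100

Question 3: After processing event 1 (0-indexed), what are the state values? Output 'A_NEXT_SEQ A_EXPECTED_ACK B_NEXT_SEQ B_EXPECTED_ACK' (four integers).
After event 0: A_seq=100 A_ack=319 B_seq=319 B_ack=100
After event 1: A_seq=100 A_ack=335 B_seq=335 B_ack=100

100 335 335 100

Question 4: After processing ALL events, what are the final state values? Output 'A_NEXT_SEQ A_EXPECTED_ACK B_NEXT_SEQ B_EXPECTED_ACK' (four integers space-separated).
Answer: 458 419 419 100

Derivation:
After event 0: A_seq=100 A_ack=319 B_seq=319 B_ack=100
After event 1: A_seq=100 A_ack=335 B_seq=335 B_ack=100
After event 2: A_seq=168 A_ack=335 B_seq=335 B_ack=100
After event 3: A_seq=296 A_ack=335 B_seq=335 B_ack=100
After event 4: A_seq=296 A_ack=419 B_seq=419 B_ack=100
After event 5: A_seq=296 A_ack=419 B_seq=419 B_ack=100
After event 6: A_seq=382 A_ack=419 B_seq=419 B_ack=100
After event 7: A_seq=458 A_ack=419 B_seq=419 B_ack=100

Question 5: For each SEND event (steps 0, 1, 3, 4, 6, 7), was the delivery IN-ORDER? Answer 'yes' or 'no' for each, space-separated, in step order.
Step 0: SEND seq=200 -> in-order
Step 1: SEND seq=319 -> in-order
Step 3: SEND seq=168 -> out-of-order
Step 4: SEND seq=335 -> in-order
Step 6: SEND seq=296 -> out-of-order
Step 7: SEND seq=382 -> out-of-order

Answer: yes yes no yes no no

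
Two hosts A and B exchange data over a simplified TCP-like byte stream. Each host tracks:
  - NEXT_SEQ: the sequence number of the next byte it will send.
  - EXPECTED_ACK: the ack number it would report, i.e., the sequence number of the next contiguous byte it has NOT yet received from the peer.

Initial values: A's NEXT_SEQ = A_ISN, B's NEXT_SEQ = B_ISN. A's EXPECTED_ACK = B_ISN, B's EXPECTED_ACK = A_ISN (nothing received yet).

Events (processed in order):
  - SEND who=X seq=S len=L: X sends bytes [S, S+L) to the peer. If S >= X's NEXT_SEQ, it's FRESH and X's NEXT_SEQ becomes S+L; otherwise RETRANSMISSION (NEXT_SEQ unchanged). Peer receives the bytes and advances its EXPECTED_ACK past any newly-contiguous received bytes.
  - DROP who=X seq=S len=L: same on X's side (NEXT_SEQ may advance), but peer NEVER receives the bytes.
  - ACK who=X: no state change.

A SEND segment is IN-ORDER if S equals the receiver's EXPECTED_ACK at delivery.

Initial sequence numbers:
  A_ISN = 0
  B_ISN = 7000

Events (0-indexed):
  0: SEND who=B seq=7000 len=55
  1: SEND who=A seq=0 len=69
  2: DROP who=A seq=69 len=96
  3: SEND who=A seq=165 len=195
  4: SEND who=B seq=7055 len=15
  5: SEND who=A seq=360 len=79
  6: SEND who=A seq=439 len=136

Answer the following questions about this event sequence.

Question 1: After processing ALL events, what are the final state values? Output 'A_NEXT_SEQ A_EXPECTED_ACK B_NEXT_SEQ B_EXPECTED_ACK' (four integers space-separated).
Answer: 575 7070 7070 69

Derivation:
After event 0: A_seq=0 A_ack=7055 B_seq=7055 B_ack=0
After event 1: A_seq=69 A_ack=7055 B_seq=7055 B_ack=69
After event 2: A_seq=165 A_ack=7055 B_seq=7055 B_ack=69
After event 3: A_seq=360 A_ack=7055 B_seq=7055 B_ack=69
After event 4: A_seq=360 A_ack=7070 B_seq=7070 B_ack=69
After event 5: A_seq=439 A_ack=7070 B_seq=7070 B_ack=69
After event 6: A_seq=575 A_ack=7070 B_seq=7070 B_ack=69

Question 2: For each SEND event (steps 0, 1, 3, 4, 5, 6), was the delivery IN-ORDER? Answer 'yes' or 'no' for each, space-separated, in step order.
Step 0: SEND seq=7000 -> in-order
Step 1: SEND seq=0 -> in-order
Step 3: SEND seq=165 -> out-of-order
Step 4: SEND seq=7055 -> in-order
Step 5: SEND seq=360 -> out-of-order
Step 6: SEND seq=439 -> out-of-order

Answer: yes yes no yes no no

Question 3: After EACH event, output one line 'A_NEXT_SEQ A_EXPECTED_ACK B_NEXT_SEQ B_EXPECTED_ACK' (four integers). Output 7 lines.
0 7055 7055 0
69 7055 7055 69
165 7055 7055 69
360 7055 7055 69
360 7070 7070 69
439 7070 7070 69
575 7070 7070 69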